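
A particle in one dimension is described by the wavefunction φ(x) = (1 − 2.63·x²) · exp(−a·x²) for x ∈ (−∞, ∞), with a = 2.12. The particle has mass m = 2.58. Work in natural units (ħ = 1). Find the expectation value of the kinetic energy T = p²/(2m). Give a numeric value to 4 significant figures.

1.410

T = −(ħ²/2m) d²/dx², so ⟨T⟩ = −(ħ²/2m) ∫ φ*·φ'' dx / ∫|φ|² dx; with m = 2.58.
Expand each integrand as polynomial × e^(−2ax²) and use ∫x^(2j)·e^(−2ax²) dx = (2j−1)!!/(4a)^j · √(π/(2a)), odd powers → 0; here √(π/(2a)) = 0.86078. Differentiate with the product rule, d/dx e^(−ax²) = −2ax·e^(−ax²).
State is unnormalized: ∫|φ|² dx = 0.57524, and ∫φ*·(−ħ²/2m · φ'') dx = 0.81114, so ⟨T⟩ = 0.81114 / 0.57524.
⟨T⟩ = 1.4101.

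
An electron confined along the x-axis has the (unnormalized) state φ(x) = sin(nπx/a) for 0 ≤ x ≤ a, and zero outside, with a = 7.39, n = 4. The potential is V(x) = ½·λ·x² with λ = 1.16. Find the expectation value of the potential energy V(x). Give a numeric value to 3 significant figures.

⟨V⟩ = ∫ V(x)·|φ|² dx / ∫|φ|² dx.
With sin²θ = (1 − cos2θ)/2 on 0 ≤ x ≤ a: ∫sin²(nπx/a) dx = a/2, ∫x·sin²(nπx/a) dx = a²/4, ∫x²·sin²(nπx/a) dx = a³·(1/6 − 1/(4n²π²)); higher powers xᵏ the same way, integrating xᵏ·cos(2nπx/a) by parts.
State is unnormalized: ∫|φ|² dx = 3.6950, and ∫φ*·V(x)·φ dx = 38.642, so ⟨V⟩ = 38.642 / 3.6950.
⟨V⟩ = 10.458.

10.5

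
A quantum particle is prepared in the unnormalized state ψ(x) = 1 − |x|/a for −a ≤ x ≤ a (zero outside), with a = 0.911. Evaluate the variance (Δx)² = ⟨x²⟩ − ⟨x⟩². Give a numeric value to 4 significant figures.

Compute ⟨x⟩ and ⟨x²⟩ separately, then (Δx)² = ⟨x²⟩ − ⟨x⟩².
ψ is even, so ∫ over [−a, a] = 2∫₀ᵃ with ψ = 1 − x/a there: ∫₀ᵃ (1 − x/a)² dx = a/3, ∫₀ᵃ x²(1 − x/a)² dx = a³/30, ∫₀ᵃ x⁴(1 − x/a)² dx = a⁵/105.
Normalization: ∫|ψ|² dx = 0.60733.
⟨x⟩ = 0.0000 and ⟨x²⟩ = 0.082992.
(Δx)² = 0.082992 − (0.0000)² = 0.082992.

0.08299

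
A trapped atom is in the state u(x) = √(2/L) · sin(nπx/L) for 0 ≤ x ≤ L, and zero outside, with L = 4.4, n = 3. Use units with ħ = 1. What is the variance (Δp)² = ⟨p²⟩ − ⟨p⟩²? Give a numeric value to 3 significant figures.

Compute ⟨p⟩ and ⟨p²⟩ separately; (Δp)² = ⟨p²⟩ − ⟨p⟩².
d/dx sin(nπx/L) = (nπ/L)·cos(nπx/L) and d²/dx² sin(nπx/L) = −(nπ/L)²·sin(nπx/L); on 0 ≤ x ≤ L, ∫sin²(nπx/L) dx = L/2 and ∫sin(nπx/L)·cos(nπx/L) dx = 0.
⟨p⟩ = 0.0000 and ⟨p²⟩ = 4.5881.
(Δp)² = 4.5881 − (0.0000)² = 4.5881.

4.59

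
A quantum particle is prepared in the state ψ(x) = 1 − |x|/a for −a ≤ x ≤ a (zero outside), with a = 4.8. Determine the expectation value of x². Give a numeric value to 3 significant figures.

2.30

⟨x²⟩ = ∫ x²·|ψ|² dx / ∫|ψ|² dx (integrals over the domain).
ψ is even, so ∫ over [−a, a] = 2∫₀ᵃ with ψ = 1 − x/a there: ∫₀ᵃ (1 − x/a)² dx = a/3, ∫₀ᵃ x²(1 − x/a)² dx = a³/30, ∫₀ᵃ x⁴(1 − x/a)² dx = a⁵/105.
State is unnormalized: ∫|ψ|² dx = 3.2000, and ∫ψ*·x²·ψ dx = 7.3728, so ⟨x²⟩ = 7.3728 / 3.2000.
⟨x²⟩ = 2.3040.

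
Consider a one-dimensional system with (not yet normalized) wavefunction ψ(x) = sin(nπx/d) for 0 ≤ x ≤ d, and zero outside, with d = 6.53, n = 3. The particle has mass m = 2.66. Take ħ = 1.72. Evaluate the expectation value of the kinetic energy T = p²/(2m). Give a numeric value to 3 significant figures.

1.16

T = −(ħ²/2m) d²/dx², so ⟨T⟩ = −(ħ²/2m) ∫ ψ*·ψ'' dx / ∫|ψ|² dx; with m = 2.66.
d/dx sin(nπx/d) = (nπ/d)·cos(nπx/d) and d²/dx² sin(nπx/d) = −(nπ/d)²·sin(nπx/d); on 0 ≤ x ≤ d, ∫sin²(nπx/d) dx = d/2 and ∫sin(nπx/d)·cos(nπx/d) dx = 0.
State is unnormalized: ∫|ψ|² dx = 3.2650, and ∫ψ*·(−ħ²/2m · ψ'') dx = 3.7822, so ⟨T⟩ = 3.7822 / 3.2650.
⟨T⟩ = 1.1584.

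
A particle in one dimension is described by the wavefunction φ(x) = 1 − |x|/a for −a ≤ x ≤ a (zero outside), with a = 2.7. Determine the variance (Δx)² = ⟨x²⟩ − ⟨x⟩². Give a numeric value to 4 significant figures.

Compute ⟨x⟩ and ⟨x²⟩ separately, then (Δx)² = ⟨x²⟩ − ⟨x⟩².
φ is even, so ∫ over [−a, a] = 2∫₀ᵃ with φ = 1 − x/a there: ∫₀ᵃ (1 − x/a)² dx = a/3, ∫₀ᵃ x²(1 − x/a)² dx = a³/30, ∫₀ᵃ x⁴(1 − x/a)² dx = a⁵/105.
Normalization: ∫|φ|² dx = 1.8000.
⟨x⟩ = 0.0000 and ⟨x²⟩ = 0.72900.
(Δx)² = 0.72900 − (0.0000)² = 0.72900.

0.7290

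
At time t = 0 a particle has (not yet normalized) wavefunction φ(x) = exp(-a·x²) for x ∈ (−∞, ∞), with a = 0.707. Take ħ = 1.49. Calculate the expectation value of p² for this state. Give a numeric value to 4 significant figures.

1.570

p² φ = −ħ² d²φ/dx²; ⟨p²⟩ = −ħ² ∫ φ*·φ'' dx / ∫|φ|² dx.
Gaussian moments: ∫x^(2j)·e^(−2ax²) dx = (2j−1)!!/(4a)^j · √(π/(2a)), odd powers integrate to 0; here √(π/(2a)) = 1.4906. Derivatives: d/dx e^(−ax²) = −2ax·e^(−ax²), d²/dx² e^(−ax²) = (4a²x² − 2a)·e^(−ax²).
State is unnormalized: ∫|φ|² dx = 1.4906, and ∫φ*·(−ħ² φ'') dx = 2.3396, so ⟨p²⟩ = 2.3396 / 1.4906.
⟨p²⟩ = 1.5696.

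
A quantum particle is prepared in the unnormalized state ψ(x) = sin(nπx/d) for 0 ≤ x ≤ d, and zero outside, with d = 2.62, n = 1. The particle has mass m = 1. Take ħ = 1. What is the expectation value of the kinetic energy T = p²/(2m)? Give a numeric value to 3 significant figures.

0.719

T = −(ħ²/2m) d²/dx², so ⟨T⟩ = −(ħ²/2m) ∫ ψ*·ψ'' dx / ∫|ψ|² dx; with m = 1.
d/dx sin(nπx/d) = (nπ/d)·cos(nπx/d) and d²/dx² sin(nπx/d) = −(nπ/d)²·sin(nπx/d); on 0 ≤ x ≤ d, ∫sin²(nπx/d) dx = d/2 and ∫sin(nπx/d)·cos(nπx/d) dx = 0.
State is unnormalized: ∫|ψ|² dx = 1.3100, and ∫ψ*·(−ħ²/2m · ψ'') dx = 0.94176, so ⟨T⟩ = 0.94176 / 1.3100.
⟨T⟩ = 0.71890.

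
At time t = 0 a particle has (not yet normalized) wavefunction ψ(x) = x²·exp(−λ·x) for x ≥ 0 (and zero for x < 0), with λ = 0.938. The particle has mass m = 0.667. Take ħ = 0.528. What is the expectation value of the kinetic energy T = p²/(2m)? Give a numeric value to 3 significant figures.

T = −(ħ²/2m) d²/dx², so ⟨T⟩ = −(ħ²/2m) ∫ ψ*·ψ'' dx / ∫|ψ|² dx; with m = 0.667.
Differentiate x²·exp(−λ·x) with the product rule; every integrand then reduces to terms xʲ·e^(−2λx) on [0, ∞), with ∫₀^∞ xʲ·e^(−2λx) dx = j!/(2λ)^(j+1).
State is unnormalized: ∫|ψ|² dx = 1.0329, and ∫ψ*·(−ħ²/2m · ψ'') dx = 0.063306, so ⟨T⟩ = 0.063306 / 1.0329.
⟨T⟩ = 0.061291.

0.0613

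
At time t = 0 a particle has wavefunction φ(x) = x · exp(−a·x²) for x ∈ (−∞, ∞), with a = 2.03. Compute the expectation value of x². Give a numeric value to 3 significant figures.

0.369

⟨x²⟩ = ∫ x²·|φ|² dx / ∫|φ|² dx (integrals over the domain).
Expand each integrand as polynomial × e^(−2ax²) and use ∫x^(2j)·e^(−2ax²) dx = (2j−1)!!/(4a)^j · √(π/(2a)), odd powers → 0; here √(π/(2a)) = 0.87965.
State is unnormalized: ∫|φ|² dx = 0.10833, and ∫φ*·x²·φ dx = 0.040024, so ⟨x²⟩ = 0.040024 / 0.10833.
⟨x²⟩ = 0.36946.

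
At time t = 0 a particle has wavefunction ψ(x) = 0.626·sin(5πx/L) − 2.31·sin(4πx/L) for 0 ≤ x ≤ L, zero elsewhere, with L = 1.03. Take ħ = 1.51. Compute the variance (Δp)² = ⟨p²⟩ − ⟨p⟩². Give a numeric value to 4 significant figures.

352.5

Compute ⟨p⟩ and ⟨p²⟩ separately; (Δp)² = ⟨p²⟩ − ⟨p⟩².
d²/dx² sin(jπx/L) = −(jπ/L)²·sin(jπx/L); on 0 ≤ x ≤ L, ∫sin²(jπx/L) dx = L/2 and ∫sin(jπx/L)·sin(lπx/L) dx = 0 for j ≠ l, so only diagonal terms survive in ∫|ψ|² and ∫ψ·ψ″; ∫ψ·ψ′ dx = [ψ²/2] between the walls = 0.
Normalization: ∫|ψ|² dx = 2.9499.
⟨p⟩ = 0.0000 and ⟨p²⟩ = 352.45.
(Δp)² = 352.45 − (0.0000)² = 352.45.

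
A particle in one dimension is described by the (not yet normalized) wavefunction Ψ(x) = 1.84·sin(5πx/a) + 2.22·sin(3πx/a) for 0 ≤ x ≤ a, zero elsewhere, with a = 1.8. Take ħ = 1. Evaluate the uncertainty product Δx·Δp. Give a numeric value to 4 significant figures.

4.390

Δx = √(⟨x²⟩−⟨x⟩²), Δp = √(⟨p²⟩−⟨p⟩²).
On 0 ≤ x ≤ a (j ≠ l): ∫sin²(jπx/a) dx = a/2, ∫sin(jπx/a)·sin(lπx/a) dx = 0; diagonal moments ∫x·sin²(jπx/a) dx = a²/4, ∫x²·sin²(jπx/a) dx = a³·(1/6 − 1/(4j²π²)); cross terms ∫x·sin(jπx/a)·sin(lπx/a) dx = 0 for j + l even and −4jla²/(π²(j² − l²)²) for j + l odd, ∫x²·sin(jπx/a)·sin(lπx/a) dx = (−1)^(j+l)·4jla³/(π²(j² − l²)²); higher powers the same way via product-to-sum and parts. d²/dx² sin(jπx/a) = −(jπ/a)²·sin(jπx/a); on 0 ≤ x ≤ a, ∫sin²(jπx/a) dx = a/2 and ∫sin(jπx/a)·sin(lπx/a) dx = 0 for j ≠ l, so only diagonal terms survive in ∫|Ψ|² and ∫Ψ·Ψ″; ∫Ψ·Ψ′ dx = [Ψ²/2] between the walls = 0.
Normalization: ∫|Ψ|² dx = 7.4826.
⟨x⟩ = 0.90000, ⟨x²⟩ = 1.2177 ⇒ Δx = 0.63853.
⟨p⟩ = 0.0000, ⟨p²⟩ = 47.263 ⇒ Δp = 6.8748.
Δx·Δp = 4.3898.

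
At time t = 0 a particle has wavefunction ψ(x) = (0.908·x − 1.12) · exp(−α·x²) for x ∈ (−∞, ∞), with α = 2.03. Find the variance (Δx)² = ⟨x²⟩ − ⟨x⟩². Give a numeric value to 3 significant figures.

0.107

Compute ⟨x⟩ and ⟨x²⟩ separately, then (Δx)² = ⟨x²⟩ − ⟨x⟩².
Expand each integrand as polynomial × e^(−2αx²) and use ∫x^(2j)·e^(−2αx²) dx = (2j−1)!!/(4α)^j · √(π/(2α)), odd powers → 0; here √(π/(2α)) = 0.87965.
Normalization: ∫|ψ|² dx = 1.1928.
⟨x⟩ = -0.18473 and ⟨x²⟩ = 0.14160.
(Δx)² = 0.14160 − (-0.18473)² = 0.10747.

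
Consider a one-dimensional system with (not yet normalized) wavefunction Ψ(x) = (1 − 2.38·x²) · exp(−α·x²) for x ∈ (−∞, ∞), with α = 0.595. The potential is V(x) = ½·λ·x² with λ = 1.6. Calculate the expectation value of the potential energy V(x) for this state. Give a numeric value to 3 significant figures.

1.68

⟨V⟩ = ∫ V(x)·|Ψ|² dx / ∫|Ψ|² dx.
Expand each integrand as polynomial × e^(−2αx²) and use ∫x^(2j)·e^(−2αx²) dx = (2j−1)!!/(4α)^j · √(π/(2α)), odd powers → 0; here √(π/(2α)) = 1.6248.
State is unnormalized: ∫|Ψ|² dx = 3.2496, and ∫Ψ*·V(x)·Ψ dx = 5.4615, so ⟨V⟩ = 5.4615 / 3.2496.
⟨V⟩ = 1.6807.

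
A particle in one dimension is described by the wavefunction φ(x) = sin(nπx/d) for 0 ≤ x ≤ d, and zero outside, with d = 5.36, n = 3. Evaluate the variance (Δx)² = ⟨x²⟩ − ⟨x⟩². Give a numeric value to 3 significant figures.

2.23

Compute ⟨x⟩ and ⟨x²⟩ separately, then (Δx)² = ⟨x²⟩ − ⟨x⟩².
With sin²θ = (1 − cos2θ)/2 on 0 ≤ x ≤ d: ∫sin²(nπx/d) dx = d/2, ∫x·sin²(nπx/d) dx = d²/4, ∫x²·sin²(nπx/d) dx = d³·(1/6 − 1/(4n²π²)); higher powers xᵏ the same way, integrating xᵏ·cos(2nπx/d) by parts.
Normalization: ∫|φ|² dx = 2.6800.
⟨x⟩ = 2.6800 and ⟨x²⟩ = 9.4148.
(Δx)² = 9.4148 − (2.6800)² = 2.2324.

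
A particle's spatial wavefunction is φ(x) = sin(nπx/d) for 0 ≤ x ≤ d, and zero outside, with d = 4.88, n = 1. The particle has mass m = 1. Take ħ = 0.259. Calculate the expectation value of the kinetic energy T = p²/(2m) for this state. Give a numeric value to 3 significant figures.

T = −(ħ²/2m) d²/dx², so ⟨T⟩ = −(ħ²/2m) ∫ φ*·φ'' dx / ∫|φ|² dx; with m = 1.
d/dx sin(nπx/d) = (nπ/d)·cos(nπx/d) and d²/dx² sin(nπx/d) = −(nπ/d)²·sin(nπx/d); on 0 ≤ x ≤ d, ∫sin²(nπx/d) dx = d/2 and ∫sin(nπx/d)·cos(nπx/d) dx = 0.
State is unnormalized: ∫|φ|² dx = 2.4400, and ∫φ*·(−ħ²/2m · φ'') dx = 0.033917, so ⟨T⟩ = 0.033917 / 2.4400.
⟨T⟩ = 0.013900.

0.0139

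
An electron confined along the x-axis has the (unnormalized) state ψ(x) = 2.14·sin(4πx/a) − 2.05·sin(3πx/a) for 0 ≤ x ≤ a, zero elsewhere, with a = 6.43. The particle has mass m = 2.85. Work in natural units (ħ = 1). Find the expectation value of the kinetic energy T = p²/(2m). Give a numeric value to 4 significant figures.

T = −(ħ²/2m) d²/dx², so ⟨T⟩ = −(ħ²/2m) ∫ ψ*·ψ'' dx / ∫|ψ|² dx; with m = 2.85.
d²/dx² sin(jπx/a) = −(jπ/a)²·sin(jπx/a); on 0 ≤ x ≤ a, ∫sin²(jπx/a) dx = a/2 and ∫sin(jπx/a)·sin(lπx/a) dx = 0 for j ≠ l, so only diagonal terms survive in ∫|ψ|² and ∫ψ·ψ″; ∫ψ·ψ′ dx = [ψ²/2] between the walls = 0.
State is unnormalized: ∫|ψ|² dx = 28.234, and ∫ψ*·(−ħ²/2m · ψ'') dx = 14.958, so ⟨T⟩ = 14.958 / 28.234.
⟨T⟩ = 0.52979.

0.5298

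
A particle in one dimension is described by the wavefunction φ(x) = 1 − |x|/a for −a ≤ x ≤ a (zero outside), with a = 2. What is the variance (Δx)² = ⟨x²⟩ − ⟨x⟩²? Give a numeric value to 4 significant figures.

0.4000

Compute ⟨x⟩ and ⟨x²⟩ separately, then (Δx)² = ⟨x²⟩ − ⟨x⟩².
φ is even, so ∫ over [−a, a] = 2∫₀ᵃ with φ = 1 − x/a there: ∫₀ᵃ (1 − x/a)² dx = a/3, ∫₀ᵃ x²(1 − x/a)² dx = a³/30, ∫₀ᵃ x⁴(1 − x/a)² dx = a⁵/105.
Normalization: ∫|φ|² dx = 1.3333.
⟨x⟩ = 0.0000 and ⟨x²⟩ = 0.40000.
(Δx)² = 0.40000 − (0.0000)² = 0.40000.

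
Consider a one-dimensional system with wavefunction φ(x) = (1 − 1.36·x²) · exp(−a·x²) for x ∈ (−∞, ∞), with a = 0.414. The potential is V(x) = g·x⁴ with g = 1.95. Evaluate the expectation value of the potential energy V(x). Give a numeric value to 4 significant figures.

⟨V⟩ = ∫ V(x)·|φ|² dx / ∫|φ|² dx.
Expand each integrand as polynomial × e^(−2ax²) and use ∫x^(2j)·e^(−2ax²) dx = (2j−1)!!/(4a)^j · √(π/(2a)), odd powers → 0; here √(π/(2a)) = 1.9479.
State is unnormalized: ∫|φ|² dx = 2.6898, and ∫φ*·V(x)·φ dx = 68.119, so ⟨V⟩ = 68.119 / 2.6898.
⟨V⟩ = 25.325.

25.33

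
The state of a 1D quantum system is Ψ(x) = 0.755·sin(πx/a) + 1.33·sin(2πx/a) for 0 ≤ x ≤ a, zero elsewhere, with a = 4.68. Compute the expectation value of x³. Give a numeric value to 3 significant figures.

⟨x³⟩ = ∫ x³·|Ψ|² dx / ∫|Ψ|² dx (integrals over the domain).
On 0 ≤ x ≤ a (j ≠ l): ∫sin²(jπx/a) dx = a/2, ∫sin(jπx/a)·sin(lπx/a) dx = 0; diagonal moments ∫x·sin²(jπx/a) dx = a²/4, ∫x²·sin²(jπx/a) dx = a³·(1/6 − 1/(4j²π²)); cross terms ∫x·sin(jπx/a)·sin(lπx/a) dx = 0 for j + l even and −4jla²/(π²(j² − l²)²) for j + l odd, ∫x²·sin(jπx/a)·sin(lπx/a) dx = (−1)^(j+l)·4jla³/(π²(j² − l²)²); higher powers the same way via product-to-sum and parts.
State is unnormalized: ∫|Ψ|² dx = 5.4731, and ∫Ψ*·x³·Ψ dx = 50.259, so ⟨x³⟩ = 50.259 / 5.4731.
⟨x³⟩ = 9.1830.

9.18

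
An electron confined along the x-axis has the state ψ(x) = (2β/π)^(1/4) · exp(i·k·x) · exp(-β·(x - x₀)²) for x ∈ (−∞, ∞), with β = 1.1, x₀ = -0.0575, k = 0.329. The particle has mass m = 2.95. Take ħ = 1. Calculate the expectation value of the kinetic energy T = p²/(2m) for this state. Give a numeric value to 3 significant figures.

0.205

T = −(ħ²/2m) d²/dx², so ⟨T⟩ = −(ħ²/2m) ∫ ψ*·ψ'' dx; with m = 2.95.
Gaussian moments (u = x − x₀): ∫u^(2j)·e^(−2βu²) du = (2j−1)!!/(4β)^j · √(π/(2β)), odd powers integrate to 0; here √(π/(2β)) = 1.1950. Derivatives: ψ′ = (ik − 2βu)·ψ, ψ″ = ((ik − 2βu)² − 2β)·ψ; the odd-in-u pieces drop out.
⟨T⟩ = 0.20479.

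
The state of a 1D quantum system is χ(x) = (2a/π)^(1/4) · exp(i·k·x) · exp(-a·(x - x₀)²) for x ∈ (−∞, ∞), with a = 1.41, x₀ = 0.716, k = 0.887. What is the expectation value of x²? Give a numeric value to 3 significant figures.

0.690

⟨x²⟩ = ∫ x²·|χ|² dx (integrals over the domain).
Gaussian moments (u = x − x₀): ∫u^(2j)·e^(−2au²) du = (2j−1)!!/(4a)^j · √(π/(2a)), odd powers integrate to 0; here √(π/(2a)) = 1.0555.
⟨x²⟩ = 0.68996.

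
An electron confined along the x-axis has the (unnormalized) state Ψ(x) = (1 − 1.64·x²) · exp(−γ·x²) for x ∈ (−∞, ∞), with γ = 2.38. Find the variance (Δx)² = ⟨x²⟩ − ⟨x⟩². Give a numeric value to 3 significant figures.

Compute ⟨x⟩ and ⟨x²⟩ separately, then (Δx)² = ⟨x²⟩ − ⟨x⟩².
Expand each integrand as polynomial × e^(−2γx²) and use ∫x^(2j)·e^(−2γx²) dx = (2j−1)!!/(4γ)^j · √(π/(2γ)), odd powers → 0; here √(π/(2γ)) = 0.81240.
Normalization: ∫|Ψ|² dx = 0.60483.
⟨x⟩ = 0.0000 and ⟨x²⟩ = 0.058064.
(Δx)² = 0.058064 − (0.0000)² = 0.058064.

0.0581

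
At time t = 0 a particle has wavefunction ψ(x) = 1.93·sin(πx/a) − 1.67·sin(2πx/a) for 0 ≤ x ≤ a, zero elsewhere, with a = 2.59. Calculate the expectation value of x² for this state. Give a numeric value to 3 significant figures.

⟨x²⟩ = ∫ x²·|ψ|² dx / ∫|ψ|² dx (integrals over the domain).
On 0 ≤ x ≤ a (j ≠ l): ∫sin²(jπx/a) dx = a/2, ∫sin(jπx/a)·sin(lπx/a) dx = 0; diagonal moments ∫x·sin²(jπx/a) dx = a²/4, ∫x²·sin²(jπx/a) dx = a³·(1/6 − 1/(4j²π²)); cross terms ∫x·sin(jπx/a)·sin(lπx/a) dx = 0 for j + l even and −4jla²/(π²(j² − l²)²) for j + l odd, ∫x²·sin(jπx/a)·sin(lπx/a) dx = (−1)^(j+l)·4jla³/(π²(j² − l²)²); higher powers the same way via product-to-sum and parts.
State is unnormalized: ∫|ψ|² dx = 8.4354, and ∫ψ*·x²·ψ dx = 27.002, so ⟨x²⟩ = 27.002 / 8.4354.
⟨x²⟩ = 3.2011.

3.20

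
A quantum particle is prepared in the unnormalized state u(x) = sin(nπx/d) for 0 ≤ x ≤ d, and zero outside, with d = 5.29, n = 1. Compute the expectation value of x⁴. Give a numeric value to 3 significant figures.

⟨x⁴⟩ = ∫ x⁴·|u|² dx / ∫|u|² dx (integrals over the domain).
With sin²θ = (1 − cos2θ)/2 on 0 ≤ x ≤ d: ∫sin²(nπx/d) dx = d/2, ∫x·sin²(nπx/d) dx = d²/4, ∫x²·sin²(nπx/d) dx = d³·(1/6 − 1/(4n²π²)); higher powers xᵏ the same way, integrating xᵏ·cos(2nπx/d) by parts.
State is unnormalized: ∫|u|² dx = 2.6450, and ∫u*·x⁴·u dx = 236.29, so ⟨x⁴⟩ = 236.29 / 2.6450.
⟨x⁴⟩ = 89.335.

89.3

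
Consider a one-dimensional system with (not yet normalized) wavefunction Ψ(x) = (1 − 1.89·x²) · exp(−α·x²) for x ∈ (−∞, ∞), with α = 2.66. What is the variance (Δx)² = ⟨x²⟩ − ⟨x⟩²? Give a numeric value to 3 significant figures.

Compute ⟨x⟩ and ⟨x²⟩ separately, then (Δx)² = ⟨x²⟩ − ⟨x⟩².
Expand each integrand as polynomial × e^(−2αx²) and use ∫x^(2j)·e^(−2αx²) dx = (2j−1)!!/(4α)^j · √(π/(2α)), odd powers → 0; here √(π/(2α)) = 0.76846.
Normalization: ∫|Ψ|² dx = 0.56819.
⟨x⟩ = 0.0000 and ⟨x²⟩ = 0.051798.
(Δx)² = 0.051798 − (0.0000)² = 0.051798.

0.0518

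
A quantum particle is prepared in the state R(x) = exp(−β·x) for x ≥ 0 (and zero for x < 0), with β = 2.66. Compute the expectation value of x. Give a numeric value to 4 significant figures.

⟨x⟩ = ∫ x·|R|² dx / ∫|R|² dx (integrals over the domain).
Every integrand reduces to terms xʲ·e^(−2βx) on [0, ∞); use ∫₀^∞ xʲ·e^(−2βx) dx = j!/(2β)^(j+1).
State is unnormalized: ∫|R|² dx = 0.18797, and ∫R*·x·R dx = 0.035333, so ⟨x⟩ = 0.035333 / 0.18797.
⟨x⟩ = 0.18797.

0.1880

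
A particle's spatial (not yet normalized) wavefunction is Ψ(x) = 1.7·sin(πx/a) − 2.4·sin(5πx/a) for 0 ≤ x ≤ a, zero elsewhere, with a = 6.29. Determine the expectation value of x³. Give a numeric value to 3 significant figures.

⟨x³⟩ = ∫ x³·|Ψ|² dx / ∫|Ψ|² dx (integrals over the domain).
On 0 ≤ x ≤ a (j ≠ l): ∫sin²(jπx/a) dx = a/2, ∫sin(jπx/a)·sin(lπx/a) dx = 0; diagonal moments ∫x·sin²(jπx/a) dx = a²/4, ∫x²·sin²(jπx/a) dx = a³·(1/6 − 1/(4j²π²)); cross terms ∫x·sin(jπx/a)·sin(lπx/a) dx = 0 for j + l even and −4jla²/(π²(j² − l²)²) for j + l odd, ∫x²·sin(jπx/a)·sin(lπx/a) dx = (−1)^(j+l)·4jla³/(π²(j² − l²)²); higher powers the same way via product-to-sum and parts.
State is unnormalized: ∫|Ψ|² dx = 27.204, and ∫Ψ*·x³·Ψ dx = 1439.5, so ⟨x³⟩ = 1439.5 / 27.204.
⟨x³⟩ = 52.915.

52.9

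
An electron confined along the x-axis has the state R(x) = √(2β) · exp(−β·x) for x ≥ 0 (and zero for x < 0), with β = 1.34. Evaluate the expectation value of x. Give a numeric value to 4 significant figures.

⟨x⟩ = ∫ x·|R|² dx (integrals over the domain).
Every integrand reduces to terms xʲ·e^(−2βx) on [0, ∞); use ∫₀^∞ xʲ·e^(−2βx) dx = j!/(2β)^(j+1).
⟨x⟩ = 0.37313.

0.3731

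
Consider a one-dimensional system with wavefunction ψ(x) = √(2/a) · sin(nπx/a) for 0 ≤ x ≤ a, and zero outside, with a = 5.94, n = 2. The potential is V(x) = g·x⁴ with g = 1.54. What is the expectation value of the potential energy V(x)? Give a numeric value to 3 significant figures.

337.

⟨V⟩ = ∫ V(x)·|ψ|² dx.
With sin²θ = (1 − cos2θ)/2 on 0 ≤ x ≤ a: ∫sin²(nπx/a) dx = a/2, ∫x·sin²(nπx/a) dx = a²/4, ∫x²·sin²(nπx/a) dx = a³·(1/6 − 1/(4n²π²)); higher powers xᵏ the same way, integrating xᵏ·cos(2nπx/a) by parts.
⟨V⟩ = 336.72.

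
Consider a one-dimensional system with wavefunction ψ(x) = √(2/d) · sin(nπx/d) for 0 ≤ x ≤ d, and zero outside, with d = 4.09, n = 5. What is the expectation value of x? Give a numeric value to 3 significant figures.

⟨x⟩ = ∫ x·|ψ|² dx (integrals over the domain).
With sin²θ = (1 − cos2θ)/2 on 0 ≤ x ≤ d: ∫sin²(nπx/d) dx = d/2, ∫x·sin²(nπx/d) dx = d²/4, ∫x²·sin²(nπx/d) dx = d³·(1/6 − 1/(4n²π²)); higher powers xᵏ the same way, integrating xᵏ·cos(2nπx/d) by parts.
⟨x⟩ = 2.0450.

2.05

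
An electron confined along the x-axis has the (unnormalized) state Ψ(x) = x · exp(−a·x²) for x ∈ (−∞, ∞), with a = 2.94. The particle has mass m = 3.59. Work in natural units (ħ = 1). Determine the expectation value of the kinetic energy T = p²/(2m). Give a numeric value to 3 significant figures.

1.23

T = −(ħ²/2m) d²/dx², so ⟨T⟩ = −(ħ²/2m) ∫ Ψ*·Ψ'' dx / ∫|Ψ|² dx; with m = 3.59.
Expand each integrand as polynomial × e^(−2ax²) and use ∫x^(2j)·e^(−2ax²) dx = (2j−1)!!/(4a)^j · √(π/(2a)), odd powers → 0; here √(π/(2a)) = 0.73095. Differentiate with the product rule, d/dx e^(−ax²) = −2ax·e^(−ax²).
State is unnormalized: ∫|Ψ|² dx = 0.062155, and ∫Ψ*·(−ħ²/2m · Ψ'') dx = 0.076352, so ⟨T⟩ = 0.076352 / 0.062155.
⟨T⟩ = 1.2284.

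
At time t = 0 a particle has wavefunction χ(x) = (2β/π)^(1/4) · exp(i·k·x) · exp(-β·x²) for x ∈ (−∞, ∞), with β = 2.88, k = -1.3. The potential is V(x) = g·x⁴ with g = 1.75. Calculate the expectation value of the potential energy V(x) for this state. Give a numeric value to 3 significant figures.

0.0396

⟨V⟩ = ∫ V(x)·|χ|² dx.
Gaussian moments: ∫x^(2j)·e^(−2βx²) dx = (2j−1)!!/(4β)^j · √(π/(2β)), odd powers integrate to 0; here √(π/(2β)) = 0.73852.
⟨V⟩ = 0.039560.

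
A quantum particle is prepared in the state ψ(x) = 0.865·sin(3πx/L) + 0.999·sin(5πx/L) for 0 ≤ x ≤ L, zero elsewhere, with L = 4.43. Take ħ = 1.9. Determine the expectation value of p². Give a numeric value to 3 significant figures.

32.9

p² ψ = −ħ² d²ψ/dx²; ⟨p²⟩ = −ħ² ∫ ψ*·ψ'' dx / ∫|ψ|² dx.
d²/dx² sin(jπx/L) = −(jπ/L)²·sin(jπx/L); on 0 ≤ x ≤ L, ∫sin²(jπx/L) dx = L/2 and ∫sin(jπx/L)·sin(lπx/L) dx = 0 for j ≠ l, so only diagonal terms survive in ∫|ψ|² and ∫ψ·ψ″; ∫ψ·ψ′ dx = [ψ²/2] between the walls = 0.
State is unnormalized: ∫|ψ|² dx = 3.8679, and ∫ψ*·(−ħ² ψ'') dx = 127.41, so ⟨p²⟩ = 127.41 / 3.8679.
⟨p²⟩ = 32.941.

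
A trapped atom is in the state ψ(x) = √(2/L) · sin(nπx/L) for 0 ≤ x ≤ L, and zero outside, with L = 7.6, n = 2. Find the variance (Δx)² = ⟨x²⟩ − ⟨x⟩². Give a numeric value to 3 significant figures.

Compute ⟨x⟩ and ⟨x²⟩ separately, then (Δx)² = ⟨x²⟩ − ⟨x⟩².
With sin²θ = (1 − cos2θ)/2 on 0 ≤ x ≤ L: ∫sin²(nπx/L) dx = L/2, ∫x·sin²(nπx/L) dx = L²/4, ∫x²·sin²(nπx/L) dx = L³·(1/6 − 1/(4n²π²)); higher powers xᵏ the same way, integrating xᵏ·cos(2nπx/L) by parts.
⟨x⟩ = 3.8000 and ⟨x²⟩ = 18.522.
(Δx)² = 18.522 − (3.8000)² = 4.0818.

4.08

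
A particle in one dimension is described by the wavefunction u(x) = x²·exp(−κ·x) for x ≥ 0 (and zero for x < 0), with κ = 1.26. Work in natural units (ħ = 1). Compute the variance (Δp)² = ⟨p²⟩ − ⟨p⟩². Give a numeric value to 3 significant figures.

Compute ⟨p⟩ and ⟨p²⟩ separately; (Δp)² = ⟨p²⟩ − ⟨p⟩².
Differentiate x²·exp(−κ·x) with the product rule; every integrand then reduces to terms xʲ·e^(−2κx) on [0, ∞), with ∫₀^∞ xʲ·e^(−2κx) dx = j!/(2κ)^(j+1).
Normalization: ∫|u|² dx = 0.23616.
⟨p⟩ = 0.0000 and ⟨p²⟩ = 0.52920.
(Δp)² = 0.52920 − (0.0000)² = 0.52920.

0.529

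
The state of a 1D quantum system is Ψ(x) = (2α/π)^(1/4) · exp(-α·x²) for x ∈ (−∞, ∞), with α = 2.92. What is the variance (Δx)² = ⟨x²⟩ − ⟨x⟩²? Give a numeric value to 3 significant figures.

Compute ⟨x⟩ and ⟨x²⟩ separately, then (Δx)² = ⟨x²⟩ − ⟨x⟩².
Gaussian moments: ∫x^(2j)·e^(−2αx²) dx = (2j−1)!!/(4α)^j · √(π/(2α)), odd powers integrate to 0; here √(π/(2α)) = 0.73345.
⟨x⟩ = 0.0000 and ⟨x²⟩ = 0.085616.
(Δx)² = 0.085616 − (0.0000)² = 0.085616.

0.0856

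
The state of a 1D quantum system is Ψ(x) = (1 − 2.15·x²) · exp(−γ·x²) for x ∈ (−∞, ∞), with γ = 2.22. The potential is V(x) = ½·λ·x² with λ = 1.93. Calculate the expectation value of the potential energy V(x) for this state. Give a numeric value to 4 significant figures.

0.06703

⟨V⟩ = ∫ V(x)·|Ψ|² dx / ∫|Ψ|² dx.
Expand each integrand as polynomial × e^(−2γx²) and use ∫x^(2j)·e^(−2γx²) dx = (2j−1)!!/(4γ)^j · √(π/(2γ)), odd powers → 0; here √(π/(2γ)) = 0.84117.
State is unnormalized: ∫|Ψ|² dx = 0.58178, and ∫Ψ*·V(x)·Ψ dx = 0.038997, so ⟨V⟩ = 0.038997 / 0.58178.
⟨V⟩ = 0.067030.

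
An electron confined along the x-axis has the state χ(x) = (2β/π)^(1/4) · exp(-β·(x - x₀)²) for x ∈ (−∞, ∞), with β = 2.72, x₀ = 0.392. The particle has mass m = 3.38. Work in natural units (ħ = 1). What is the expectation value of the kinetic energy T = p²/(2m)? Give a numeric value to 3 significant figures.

T = −(ħ²/2m) d²/dx², so ⟨T⟩ = −(ħ²/2m) ∫ χ*·χ'' dx; with m = 3.38.
Gaussian moments (u = x − x₀): ∫u^(2j)·e^(−2βu²) du = (2j−1)!!/(4β)^j · √(π/(2β)), odd powers integrate to 0; here √(π/(2β)) = 0.75993. Derivatives: d/dx e^(−βu²) = −2βu·e^(−βu²), d²/dx² e^(−βu²) = (4β²u² − 2β)·e^(−βu²).
⟨T⟩ = 0.40237.

0.402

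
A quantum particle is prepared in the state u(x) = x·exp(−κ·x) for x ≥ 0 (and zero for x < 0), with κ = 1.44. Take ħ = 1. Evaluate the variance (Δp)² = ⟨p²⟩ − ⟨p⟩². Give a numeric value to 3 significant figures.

2.07

Compute ⟨p⟩ and ⟨p²⟩ separately; (Δp)² = ⟨p²⟩ − ⟨p⟩².
Differentiate x·exp(−κ·x) with the product rule; every integrand then reduces to terms xʲ·e^(−2κx) on [0, ∞), with ∫₀^∞ xʲ·e^(−2κx) dx = j!/(2κ)^(j+1).
Normalization: ∫|u|² dx = 0.083724.
⟨p⟩ = 0.0000 and ⟨p²⟩ = 2.0736.
(Δp)² = 2.0736 − (0.0000)² = 2.0736.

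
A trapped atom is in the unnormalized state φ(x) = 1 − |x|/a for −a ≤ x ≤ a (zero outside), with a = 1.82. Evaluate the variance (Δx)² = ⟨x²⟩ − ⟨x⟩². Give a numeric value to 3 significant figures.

0.331

Compute ⟨x⟩ and ⟨x²⟩ separately, then (Δx)² = ⟨x²⟩ − ⟨x⟩².
φ is even, so ∫ over [−a, a] = 2∫₀ᵃ with φ = 1 − x/a there: ∫₀ᵃ (1 − x/a)² dx = a/3, ∫₀ᵃ x²(1 − x/a)² dx = a³/30, ∫₀ᵃ x⁴(1 − x/a)² dx = a⁵/105.
Normalization: ∫|φ|² dx = 1.2133.
⟨x⟩ = 0.0000 and ⟨x²⟩ = 0.33124.
(Δx)² = 0.33124 − (0.0000)² = 0.33124.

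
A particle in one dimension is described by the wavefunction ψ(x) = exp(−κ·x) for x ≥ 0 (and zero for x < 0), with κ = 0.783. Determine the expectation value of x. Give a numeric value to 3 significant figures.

⟨x⟩ = ∫ x·|ψ|² dx / ∫|ψ|² dx (integrals over the domain).
Every integrand reduces to terms xʲ·e^(−2κx) on [0, ∞); use ∫₀^∞ xʲ·e^(−2κx) dx = j!/(2κ)^(j+1).
State is unnormalized: ∫|ψ|² dx = 0.63857, and ∫ψ*·x·ψ dx = 0.40777, so ⟨x⟩ = 0.40777 / 0.63857.
⟨x⟩ = 0.63857.

0.639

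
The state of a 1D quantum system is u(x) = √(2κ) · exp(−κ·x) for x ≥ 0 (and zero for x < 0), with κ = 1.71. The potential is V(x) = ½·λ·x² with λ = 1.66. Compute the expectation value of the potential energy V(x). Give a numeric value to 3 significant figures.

0.142

⟨V⟩ = ∫ V(x)·|u|² dx.
Every integrand reduces to terms xʲ·e^(−2κx) on [0, ∞); use ∫₀^∞ xʲ·e^(−2κx) dx = j!/(2κ)^(j+1).
⟨V⟩ = 0.14192.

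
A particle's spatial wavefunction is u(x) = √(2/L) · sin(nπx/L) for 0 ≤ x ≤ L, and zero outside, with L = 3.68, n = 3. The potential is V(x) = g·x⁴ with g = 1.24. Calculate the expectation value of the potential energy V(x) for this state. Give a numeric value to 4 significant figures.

⟨V⟩ = ∫ V(x)·|u|² dx.
With sin²θ = (1 − cos2θ)/2 on 0 ≤ x ≤ L: ∫sin²(nπx/L) dx = L/2, ∫x·sin²(nπx/L) dx = L²/4, ∫x²·sin²(nπx/L) dx = L³·(1/6 − 1/(4n²π²)); higher powers xᵏ the same way, integrating xᵏ·cos(2nπx/L) by parts.
⟨V⟩ = 42.965.

42.97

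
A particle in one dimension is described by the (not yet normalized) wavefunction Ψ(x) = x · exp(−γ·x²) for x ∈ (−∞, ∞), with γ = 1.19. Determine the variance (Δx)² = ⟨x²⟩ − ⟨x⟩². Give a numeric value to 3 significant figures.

Compute ⟨x⟩ and ⟨x²⟩ separately, then (Δx)² = ⟨x²⟩ − ⟨x⟩².
Expand each integrand as polynomial × e^(−2γx²) and use ∫x^(2j)·e^(−2γx²) dx = (2j−1)!!/(4γ)^j · √(π/(2γ)), odd powers → 0; here √(π/(2γ)) = 1.1489.
Normalization: ∫|Ψ|² dx = 0.24137.
⟨x⟩ = 0.0000 and ⟨x²⟩ = 0.63025.
(Δx)² = 0.63025 − (0.0000)² = 0.63025.

0.630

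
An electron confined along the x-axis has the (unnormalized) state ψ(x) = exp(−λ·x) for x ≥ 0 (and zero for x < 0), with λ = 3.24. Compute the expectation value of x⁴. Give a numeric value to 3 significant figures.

⟨x⁴⟩ = ∫ x⁴·|ψ|² dx / ∫|ψ|² dx (integrals over the domain).
Every integrand reduces to terms xʲ·e^(−2λx) on [0, ∞); use ∫₀^∞ xʲ·e^(−2λx) dx = j!/(2λ)^(j+1).
State is unnormalized: ∫|ψ|² dx = 0.15432, and ∫ψ*·x⁴·ψ dx = 0.0021006, so ⟨x⁴⟩ = 0.0021006 / 0.15432.
⟨x⁴⟩ = 0.013612.

0.0136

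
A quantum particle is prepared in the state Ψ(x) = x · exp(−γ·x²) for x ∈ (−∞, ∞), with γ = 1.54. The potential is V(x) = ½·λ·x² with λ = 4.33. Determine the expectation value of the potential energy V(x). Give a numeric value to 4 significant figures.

1.054

⟨V⟩ = ∫ V(x)·|Ψ|² dx / ∫|Ψ|² dx.
Expand each integrand as polynomial × e^(−2γx²) and use ∫x^(2j)·e^(−2γx²) dx = (2j−1)!!/(4γ)^j · √(π/(2γ)), odd powers → 0; here √(π/(2γ)) = 1.0099.
State is unnormalized: ∫|Ψ|² dx = 0.16395, and ∫Ψ*·V(x)·Ψ dx = 0.17287, so ⟨V⟩ = 0.17287 / 0.16395.
⟨V⟩ = 1.0544.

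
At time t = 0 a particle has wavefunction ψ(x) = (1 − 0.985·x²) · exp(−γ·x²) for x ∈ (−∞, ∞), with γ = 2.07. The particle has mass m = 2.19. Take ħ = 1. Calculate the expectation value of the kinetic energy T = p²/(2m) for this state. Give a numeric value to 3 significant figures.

T = −(ħ²/2m) d²/dx², so ⟨T⟩ = −(ħ²/2m) ∫ ψ*·ψ'' dx / ∫|ψ|² dx; with m = 2.19.
Expand each integrand as polynomial × e^(−2γx²) and use ∫x^(2j)·e^(−2γx²) dx = (2j−1)!!/(4γ)^j · √(π/(2γ)), odd powers → 0; here √(π/(2γ)) = 0.87111. Differentiate with the product rule, d/dx e^(−γx²) = −2γx·e^(−γx²).
State is unnormalized: ∫|ψ|² dx = 0.70084, and ∫ψ*·(−ħ²/2m · ψ'') dx = 0.55042, so ⟨T⟩ = 0.55042 / 0.70084.
⟨T⟩ = 0.78538.

0.785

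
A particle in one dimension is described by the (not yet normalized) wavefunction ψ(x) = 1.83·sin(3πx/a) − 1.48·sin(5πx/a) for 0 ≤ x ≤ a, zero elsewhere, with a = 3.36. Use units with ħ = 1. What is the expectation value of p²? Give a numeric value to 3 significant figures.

13.4

p² ψ = −ħ² d²ψ/dx²; ⟨p²⟩ = −ħ² ∫ ψ*·ψ'' dx / ∫|ψ|² dx.
d²/dx² sin(jπx/a) = −(jπ/a)²·sin(jπx/a); on 0 ≤ x ≤ a, ∫sin²(jπx/a) dx = a/2 and ∫sin(jπx/a)·sin(lπx/a) dx = 0 for j ≠ l, so only diagonal terms survive in ∫|ψ|² and ∫ψ·ψ″; ∫ψ·ψ′ dx = [ψ²/2] between the walls = 0.
State is unnormalized: ∫|ψ|² dx = 9.3060, and ∫ψ*·(−ħ² ψ'') dx = 124.69, so ⟨p²⟩ = 124.69 / 9.3060.
⟨p²⟩ = 13.399.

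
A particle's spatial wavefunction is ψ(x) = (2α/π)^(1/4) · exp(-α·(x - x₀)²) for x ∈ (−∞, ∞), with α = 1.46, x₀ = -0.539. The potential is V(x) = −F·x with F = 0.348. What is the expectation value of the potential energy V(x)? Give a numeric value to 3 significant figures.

0.188

⟨V⟩ = ∫ V(x)·|ψ|² dx.
Gaussian moments (u = x − x₀): ∫u^(2j)·e^(−2αu²) du = (2j−1)!!/(4α)^j · √(π/(2α)), odd powers integrate to 0; here √(π/(2α)) = 1.0373.
⟨V⟩ = 0.18757.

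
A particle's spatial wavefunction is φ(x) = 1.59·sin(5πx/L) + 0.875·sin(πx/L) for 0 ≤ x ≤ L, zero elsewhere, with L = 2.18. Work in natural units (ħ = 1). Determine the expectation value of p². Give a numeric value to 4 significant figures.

40.33

p² φ = −ħ² d²φ/dx²; ⟨p²⟩ = −ħ² ∫ φ*·φ'' dx / ∫|φ|² dx.
d²/dx² sin(jπx/L) = −(jπ/L)²·sin(jπx/L); on 0 ≤ x ≤ L, ∫sin²(jπx/L) dx = L/2 and ∫sin(jπx/L)·sin(lπx/L) dx = 0 for j ≠ l, so only diagonal terms survive in ∫|φ|² and ∫φ·φ″; ∫φ·φ′ dx = [φ²/2] between the walls = 0.
State is unnormalized: ∫|φ|² dx = 3.5902, and ∫φ*·(−ħ² φ'') dx = 144.80, so ⟨p²⟩ = 144.80 / 3.5902.
⟨p²⟩ = 40.333.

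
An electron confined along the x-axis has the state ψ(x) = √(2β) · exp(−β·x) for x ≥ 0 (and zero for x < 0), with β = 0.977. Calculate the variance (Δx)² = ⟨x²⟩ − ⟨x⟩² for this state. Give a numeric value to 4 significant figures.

Compute ⟨x⟩ and ⟨x²⟩ separately, then (Δx)² = ⟨x²⟩ − ⟨x⟩².
Every integrand reduces to terms xʲ·e^(−2βx) on [0, ∞); use ∫₀^∞ xʲ·e^(−2βx) dx = j!/(2β)^(j+1).
⟨x⟩ = 0.51177 and ⟨x²⟩ = 0.52382.
(Δx)² = 0.52382 − (0.51177)² = 0.26191.

0.2619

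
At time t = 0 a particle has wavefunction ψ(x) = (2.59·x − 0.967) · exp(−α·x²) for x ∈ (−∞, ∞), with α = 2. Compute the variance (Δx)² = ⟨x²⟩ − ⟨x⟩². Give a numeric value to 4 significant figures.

Compute ⟨x⟩ and ⟨x²⟩ separately, then (Δx)² = ⟨x²⟩ − ⟨x⟩².
Expand each integrand as polynomial × e^(−2αx²) and use ∫x^(2j)·e^(−2αx²) dx = (2j−1)!!/(4α)^j · √(π/(2α)), odd powers → 0; here √(π/(2α)) = 0.88623.
Normalization: ∫|ψ|² dx = 1.5718.
⟨x⟩ = -0.35303 and ⟨x²⟩ = 0.24319.
(Δx)² = 0.24319 − (-0.35303)² = 0.11856.

0.1186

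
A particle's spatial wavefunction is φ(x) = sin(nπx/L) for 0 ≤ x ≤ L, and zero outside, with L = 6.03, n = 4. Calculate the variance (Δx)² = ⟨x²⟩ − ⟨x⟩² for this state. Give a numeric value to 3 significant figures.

2.91

Compute ⟨x⟩ and ⟨x²⟩ separately, then (Δx)² = ⟨x²⟩ − ⟨x⟩².
With sin²θ = (1 − cos2θ)/2 on 0 ≤ x ≤ L: ∫sin²(nπx/L) dx = L/2, ∫x·sin²(nπx/L) dx = L²/4, ∫x²·sin²(nπx/L) dx = L³·(1/6 − 1/(4n²π²)); higher powers xᵏ the same way, integrating xᵏ·cos(2nπx/L) by parts.
Normalization: ∫|φ|² dx = 3.0150.
⟨x⟩ = 3.0150 and ⟨x²⟩ = 12.005.
(Δx)² = 12.005 − (3.0150)² = 2.9149.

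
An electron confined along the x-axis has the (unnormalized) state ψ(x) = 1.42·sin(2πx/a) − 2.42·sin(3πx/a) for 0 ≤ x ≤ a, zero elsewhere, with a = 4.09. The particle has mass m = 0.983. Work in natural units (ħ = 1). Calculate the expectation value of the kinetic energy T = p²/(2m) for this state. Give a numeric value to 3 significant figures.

2.32

T = −(ħ²/2m) d²/dx², so ⟨T⟩ = −(ħ²/2m) ∫ ψ*·ψ'' dx / ∫|ψ|² dx; with m = 0.983.
d²/dx² sin(jπx/a) = −(jπ/a)²·sin(jπx/a); on 0 ≤ x ≤ a, ∫sin²(jπx/a) dx = a/2 and ∫sin(jπx/a)·sin(lπx/a) dx = 0 for j ≠ l, so only diagonal terms survive in ∫|ψ|² and ∫ψ·ψ″; ∫ψ·ψ′ dx = [ψ²/2] between the walls = 0.
State is unnormalized: ∫|ψ|² dx = 16.100, and ∫ψ*·(−ħ²/2m · ψ'') dx = 37.297, so ⟨T⟩ = 37.297 / 16.100.
⟨T⟩ = 2.3166.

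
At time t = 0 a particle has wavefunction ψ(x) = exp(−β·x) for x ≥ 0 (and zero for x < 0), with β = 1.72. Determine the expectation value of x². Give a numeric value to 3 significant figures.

⟨x²⟩ = ∫ x²·|ψ|² dx / ∫|ψ|² dx (integrals over the domain).
Every integrand reduces to terms xʲ·e^(−2βx) on [0, ∞); use ∫₀^∞ xʲ·e^(−2βx) dx = j!/(2β)^(j+1).
State is unnormalized: ∫|ψ|² dx = 0.29070, and ∫ψ*·x²·ψ dx = 0.049131, so ⟨x²⟩ = 0.049131 / 0.29070.
⟨x²⟩ = 0.16901.

0.169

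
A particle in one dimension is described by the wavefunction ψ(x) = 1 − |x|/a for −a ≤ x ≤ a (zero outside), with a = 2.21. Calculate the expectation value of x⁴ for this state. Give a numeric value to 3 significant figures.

⟨x⁴⟩ = ∫ x⁴·|ψ|² dx / ∫|ψ|² dx (integrals over the domain).
ψ is even, so ∫ over [−a, a] = 2∫₀ᵃ with ψ = 1 − x/a there: ∫₀ᵃ (1 − x/a)² dx = a/3, ∫₀ᵃ x²(1 − x/a)² dx = a³/30, ∫₀ᵃ x⁴(1 − x/a)² dx = a⁵/105.
State is unnormalized: ∫|ψ|² dx = 1.4733, and ∫ψ*·x⁴·ψ dx = 1.0042, so ⟨x⁴⟩ = 1.0042 / 1.4733.
⟨x⁴⟩ = 0.68156.

0.682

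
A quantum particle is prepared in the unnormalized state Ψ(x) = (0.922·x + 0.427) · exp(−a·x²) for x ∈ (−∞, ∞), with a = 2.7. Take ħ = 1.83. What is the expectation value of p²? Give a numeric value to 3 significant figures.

14.5

p² Ψ = −ħ² d²Ψ/dx²; ⟨p²⟩ = −ħ² ∫ Ψ*·Ψ'' dx / ∫|Ψ|² dx.
Expand each integrand as polynomial × e^(−2ax²) and use ∫x^(2j)·e^(−2ax²) dx = (2j−1)!!/(4a)^j · √(π/(2a)), odd powers → 0; here √(π/(2a)) = 0.76274. Differentiate with the product rule, d/dx e^(−ax²) = −2ax·e^(−ax²).
State is unnormalized: ∫|Ψ|² dx = 0.19911, and ∫Ψ*·(−ħ² Ψ'') dx = 2.8860, so ⟨p²⟩ = 2.8860 / 0.19911.
⟨p²⟩ = 14.495.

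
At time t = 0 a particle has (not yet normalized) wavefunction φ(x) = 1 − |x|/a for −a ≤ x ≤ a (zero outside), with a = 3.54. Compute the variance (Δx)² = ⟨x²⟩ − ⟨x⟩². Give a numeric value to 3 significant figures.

1.25

Compute ⟨x⟩ and ⟨x²⟩ separately, then (Δx)² = ⟨x²⟩ − ⟨x⟩².
φ is even, so ∫ over [−a, a] = 2∫₀ᵃ with φ = 1 − x/a there: ∫₀ᵃ (1 − x/a)² dx = a/3, ∫₀ᵃ x²(1 − x/a)² dx = a³/30, ∫₀ᵃ x⁴(1 − x/a)² dx = a⁵/105.
Normalization: ∫|φ|² dx = 2.3600.
⟨x⟩ = 0.0000 and ⟨x²⟩ = 1.2532.
(Δx)² = 1.2532 − (0.0000)² = 1.2532.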